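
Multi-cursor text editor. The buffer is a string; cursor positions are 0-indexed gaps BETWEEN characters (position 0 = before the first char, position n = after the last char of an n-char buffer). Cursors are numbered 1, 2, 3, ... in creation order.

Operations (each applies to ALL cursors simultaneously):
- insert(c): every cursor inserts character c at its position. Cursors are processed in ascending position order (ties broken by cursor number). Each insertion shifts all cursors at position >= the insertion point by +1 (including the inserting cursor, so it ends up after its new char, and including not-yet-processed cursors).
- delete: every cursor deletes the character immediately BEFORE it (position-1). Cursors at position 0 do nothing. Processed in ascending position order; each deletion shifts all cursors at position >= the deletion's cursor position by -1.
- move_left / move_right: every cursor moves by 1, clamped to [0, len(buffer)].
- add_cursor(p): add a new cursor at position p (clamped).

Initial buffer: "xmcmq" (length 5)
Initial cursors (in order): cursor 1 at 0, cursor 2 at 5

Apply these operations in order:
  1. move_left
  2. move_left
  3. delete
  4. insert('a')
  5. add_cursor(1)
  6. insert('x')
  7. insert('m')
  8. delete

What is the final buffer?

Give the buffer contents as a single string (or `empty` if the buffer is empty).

After op 1 (move_left): buffer="xmcmq" (len 5), cursors c1@0 c2@4, authorship .....
After op 2 (move_left): buffer="xmcmq" (len 5), cursors c1@0 c2@3, authorship .....
After op 3 (delete): buffer="xmmq" (len 4), cursors c1@0 c2@2, authorship ....
After op 4 (insert('a')): buffer="axmamq" (len 6), cursors c1@1 c2@4, authorship 1..2..
After op 5 (add_cursor(1)): buffer="axmamq" (len 6), cursors c1@1 c3@1 c2@4, authorship 1..2..
After op 6 (insert('x')): buffer="axxxmaxmq" (len 9), cursors c1@3 c3@3 c2@7, authorship 113..22..
After op 7 (insert('m')): buffer="axxmmxmaxmmq" (len 12), cursors c1@5 c3@5 c2@10, authorship 11313..222..
After op 8 (delete): buffer="axxxmaxmq" (len 9), cursors c1@3 c3@3 c2@7, authorship 113..22..

Answer: axxxmaxmq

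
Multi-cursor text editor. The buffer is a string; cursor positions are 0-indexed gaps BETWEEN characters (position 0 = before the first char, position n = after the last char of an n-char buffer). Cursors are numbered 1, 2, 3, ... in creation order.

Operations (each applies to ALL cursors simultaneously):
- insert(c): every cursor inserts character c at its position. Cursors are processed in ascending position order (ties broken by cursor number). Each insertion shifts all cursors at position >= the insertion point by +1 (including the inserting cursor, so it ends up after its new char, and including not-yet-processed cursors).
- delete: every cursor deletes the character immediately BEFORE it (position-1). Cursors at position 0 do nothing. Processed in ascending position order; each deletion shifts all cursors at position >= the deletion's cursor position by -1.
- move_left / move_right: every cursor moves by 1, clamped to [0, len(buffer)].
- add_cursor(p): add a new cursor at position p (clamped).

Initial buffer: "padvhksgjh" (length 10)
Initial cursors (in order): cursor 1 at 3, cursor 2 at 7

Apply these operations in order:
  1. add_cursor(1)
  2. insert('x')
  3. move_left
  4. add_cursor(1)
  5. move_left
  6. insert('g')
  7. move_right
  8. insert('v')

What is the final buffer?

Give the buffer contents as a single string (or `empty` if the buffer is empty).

Answer: ggpvvxagdvxvhkgsvxgjh

Derivation:
After op 1 (add_cursor(1)): buffer="padvhksgjh" (len 10), cursors c3@1 c1@3 c2@7, authorship ..........
After op 2 (insert('x')): buffer="pxadxvhksxgjh" (len 13), cursors c3@2 c1@5 c2@10, authorship .3..1....2...
After op 3 (move_left): buffer="pxadxvhksxgjh" (len 13), cursors c3@1 c1@4 c2@9, authorship .3..1....2...
After op 4 (add_cursor(1)): buffer="pxadxvhksxgjh" (len 13), cursors c3@1 c4@1 c1@4 c2@9, authorship .3..1....2...
After op 5 (move_left): buffer="pxadxvhksxgjh" (len 13), cursors c3@0 c4@0 c1@3 c2@8, authorship .3..1....2...
After op 6 (insert('g')): buffer="ggpxagdxvhkgsxgjh" (len 17), cursors c3@2 c4@2 c1@6 c2@12, authorship 34.3.1.1...2.2...
After op 7 (move_right): buffer="ggpxagdxvhkgsxgjh" (len 17), cursors c3@3 c4@3 c1@7 c2@13, authorship 34.3.1.1...2.2...
After op 8 (insert('v')): buffer="ggpvvxagdvxvhkgsvxgjh" (len 21), cursors c3@5 c4@5 c1@10 c2@17, authorship 34.343.1.11...2.22...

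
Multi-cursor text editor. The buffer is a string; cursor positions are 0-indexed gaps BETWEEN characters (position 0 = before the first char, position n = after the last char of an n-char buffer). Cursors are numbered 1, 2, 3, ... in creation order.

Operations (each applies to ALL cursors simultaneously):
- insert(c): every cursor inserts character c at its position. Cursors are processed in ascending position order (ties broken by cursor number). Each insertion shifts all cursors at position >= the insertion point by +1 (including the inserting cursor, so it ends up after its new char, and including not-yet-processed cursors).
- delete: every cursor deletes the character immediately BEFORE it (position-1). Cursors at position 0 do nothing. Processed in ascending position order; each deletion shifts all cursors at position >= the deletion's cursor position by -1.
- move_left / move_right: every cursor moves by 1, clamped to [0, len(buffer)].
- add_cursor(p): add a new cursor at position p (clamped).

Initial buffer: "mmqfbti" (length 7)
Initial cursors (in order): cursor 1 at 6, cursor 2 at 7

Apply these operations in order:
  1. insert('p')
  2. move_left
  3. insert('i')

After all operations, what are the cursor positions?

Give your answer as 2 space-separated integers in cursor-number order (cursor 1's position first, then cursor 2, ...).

After op 1 (insert('p')): buffer="mmqfbtpip" (len 9), cursors c1@7 c2@9, authorship ......1.2
After op 2 (move_left): buffer="mmqfbtpip" (len 9), cursors c1@6 c2@8, authorship ......1.2
After op 3 (insert('i')): buffer="mmqfbtipiip" (len 11), cursors c1@7 c2@10, authorship ......11.22

Answer: 7 10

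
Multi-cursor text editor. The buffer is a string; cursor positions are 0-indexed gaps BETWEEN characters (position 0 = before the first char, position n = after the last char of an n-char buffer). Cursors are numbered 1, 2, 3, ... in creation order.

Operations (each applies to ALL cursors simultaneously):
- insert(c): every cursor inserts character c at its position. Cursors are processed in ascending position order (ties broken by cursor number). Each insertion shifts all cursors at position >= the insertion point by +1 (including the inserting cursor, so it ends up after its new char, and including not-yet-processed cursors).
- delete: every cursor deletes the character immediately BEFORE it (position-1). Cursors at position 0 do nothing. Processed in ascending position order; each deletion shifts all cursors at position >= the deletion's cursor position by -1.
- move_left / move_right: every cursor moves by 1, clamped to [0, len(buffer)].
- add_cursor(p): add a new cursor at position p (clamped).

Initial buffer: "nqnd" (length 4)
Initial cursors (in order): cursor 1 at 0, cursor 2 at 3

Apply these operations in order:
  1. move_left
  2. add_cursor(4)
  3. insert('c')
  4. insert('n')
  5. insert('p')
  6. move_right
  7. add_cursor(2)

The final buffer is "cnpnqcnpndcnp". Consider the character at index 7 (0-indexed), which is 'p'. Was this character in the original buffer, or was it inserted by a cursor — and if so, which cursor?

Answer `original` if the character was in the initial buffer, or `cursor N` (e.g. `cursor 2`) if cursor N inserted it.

After op 1 (move_left): buffer="nqnd" (len 4), cursors c1@0 c2@2, authorship ....
After op 2 (add_cursor(4)): buffer="nqnd" (len 4), cursors c1@0 c2@2 c3@4, authorship ....
After op 3 (insert('c')): buffer="cnqcndc" (len 7), cursors c1@1 c2@4 c3@7, authorship 1..2..3
After op 4 (insert('n')): buffer="cnnqcnndcn" (len 10), cursors c1@2 c2@6 c3@10, authorship 11..22..33
After op 5 (insert('p')): buffer="cnpnqcnpndcnp" (len 13), cursors c1@3 c2@8 c3@13, authorship 111..222..333
After op 6 (move_right): buffer="cnpnqcnpndcnp" (len 13), cursors c1@4 c2@9 c3@13, authorship 111..222..333
After op 7 (add_cursor(2)): buffer="cnpnqcnpndcnp" (len 13), cursors c4@2 c1@4 c2@9 c3@13, authorship 111..222..333
Authorship (.=original, N=cursor N): 1 1 1 . . 2 2 2 . . 3 3 3
Index 7: author = 2

Answer: cursor 2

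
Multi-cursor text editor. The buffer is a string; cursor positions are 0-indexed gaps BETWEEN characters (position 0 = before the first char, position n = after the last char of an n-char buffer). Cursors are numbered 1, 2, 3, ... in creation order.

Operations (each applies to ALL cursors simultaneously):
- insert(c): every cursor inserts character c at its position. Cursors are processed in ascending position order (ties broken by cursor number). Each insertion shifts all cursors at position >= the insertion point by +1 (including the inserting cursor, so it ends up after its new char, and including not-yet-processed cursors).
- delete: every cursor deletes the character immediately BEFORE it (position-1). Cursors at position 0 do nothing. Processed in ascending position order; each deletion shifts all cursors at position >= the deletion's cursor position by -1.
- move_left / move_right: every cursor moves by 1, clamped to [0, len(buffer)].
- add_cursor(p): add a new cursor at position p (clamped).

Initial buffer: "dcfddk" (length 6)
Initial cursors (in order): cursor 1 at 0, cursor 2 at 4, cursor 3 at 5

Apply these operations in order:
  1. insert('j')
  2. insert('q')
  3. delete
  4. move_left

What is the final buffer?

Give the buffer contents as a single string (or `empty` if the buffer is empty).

Answer: jdcfdjdjk

Derivation:
After op 1 (insert('j')): buffer="jdcfdjdjk" (len 9), cursors c1@1 c2@6 c3@8, authorship 1....2.3.
After op 2 (insert('q')): buffer="jqdcfdjqdjqk" (len 12), cursors c1@2 c2@8 c3@11, authorship 11....22.33.
After op 3 (delete): buffer="jdcfdjdjk" (len 9), cursors c1@1 c2@6 c3@8, authorship 1....2.3.
After op 4 (move_left): buffer="jdcfdjdjk" (len 9), cursors c1@0 c2@5 c3@7, authorship 1....2.3.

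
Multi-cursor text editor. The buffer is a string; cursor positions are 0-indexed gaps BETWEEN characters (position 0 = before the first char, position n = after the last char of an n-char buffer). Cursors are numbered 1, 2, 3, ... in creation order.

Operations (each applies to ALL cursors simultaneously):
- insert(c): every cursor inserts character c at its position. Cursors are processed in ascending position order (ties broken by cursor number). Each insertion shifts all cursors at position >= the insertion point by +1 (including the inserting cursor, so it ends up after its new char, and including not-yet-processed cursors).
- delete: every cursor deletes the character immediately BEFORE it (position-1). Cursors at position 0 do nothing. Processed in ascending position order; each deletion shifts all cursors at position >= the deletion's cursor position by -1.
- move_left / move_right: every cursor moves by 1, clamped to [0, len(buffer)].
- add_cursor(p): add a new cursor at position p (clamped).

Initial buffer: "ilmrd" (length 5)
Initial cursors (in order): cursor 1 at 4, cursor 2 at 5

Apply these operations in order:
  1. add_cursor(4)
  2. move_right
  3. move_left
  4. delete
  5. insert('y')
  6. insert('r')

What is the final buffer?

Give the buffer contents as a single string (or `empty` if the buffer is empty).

After op 1 (add_cursor(4)): buffer="ilmrd" (len 5), cursors c1@4 c3@4 c2@5, authorship .....
After op 2 (move_right): buffer="ilmrd" (len 5), cursors c1@5 c2@5 c3@5, authorship .....
After op 3 (move_left): buffer="ilmrd" (len 5), cursors c1@4 c2@4 c3@4, authorship .....
After op 4 (delete): buffer="id" (len 2), cursors c1@1 c2@1 c3@1, authorship ..
After op 5 (insert('y')): buffer="iyyyd" (len 5), cursors c1@4 c2@4 c3@4, authorship .123.
After op 6 (insert('r')): buffer="iyyyrrrd" (len 8), cursors c1@7 c2@7 c3@7, authorship .123123.

Answer: iyyyrrrd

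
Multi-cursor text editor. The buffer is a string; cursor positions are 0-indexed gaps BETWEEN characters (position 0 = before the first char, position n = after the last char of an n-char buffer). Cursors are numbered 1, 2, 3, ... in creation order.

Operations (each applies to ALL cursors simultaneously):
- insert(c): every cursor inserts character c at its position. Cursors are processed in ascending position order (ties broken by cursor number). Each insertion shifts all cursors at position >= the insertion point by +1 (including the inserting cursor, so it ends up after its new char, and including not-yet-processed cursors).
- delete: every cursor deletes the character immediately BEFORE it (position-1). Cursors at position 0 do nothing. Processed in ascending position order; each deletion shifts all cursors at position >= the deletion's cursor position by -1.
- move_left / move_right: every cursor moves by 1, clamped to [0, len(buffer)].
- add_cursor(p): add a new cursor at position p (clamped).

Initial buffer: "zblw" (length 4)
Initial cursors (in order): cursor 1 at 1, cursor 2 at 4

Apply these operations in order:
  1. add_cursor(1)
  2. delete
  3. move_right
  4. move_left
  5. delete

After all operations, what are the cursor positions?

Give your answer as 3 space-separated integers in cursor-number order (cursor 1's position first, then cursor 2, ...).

After op 1 (add_cursor(1)): buffer="zblw" (len 4), cursors c1@1 c3@1 c2@4, authorship ....
After op 2 (delete): buffer="bl" (len 2), cursors c1@0 c3@0 c2@2, authorship ..
After op 3 (move_right): buffer="bl" (len 2), cursors c1@1 c3@1 c2@2, authorship ..
After op 4 (move_left): buffer="bl" (len 2), cursors c1@0 c3@0 c2@1, authorship ..
After op 5 (delete): buffer="l" (len 1), cursors c1@0 c2@0 c3@0, authorship .

Answer: 0 0 0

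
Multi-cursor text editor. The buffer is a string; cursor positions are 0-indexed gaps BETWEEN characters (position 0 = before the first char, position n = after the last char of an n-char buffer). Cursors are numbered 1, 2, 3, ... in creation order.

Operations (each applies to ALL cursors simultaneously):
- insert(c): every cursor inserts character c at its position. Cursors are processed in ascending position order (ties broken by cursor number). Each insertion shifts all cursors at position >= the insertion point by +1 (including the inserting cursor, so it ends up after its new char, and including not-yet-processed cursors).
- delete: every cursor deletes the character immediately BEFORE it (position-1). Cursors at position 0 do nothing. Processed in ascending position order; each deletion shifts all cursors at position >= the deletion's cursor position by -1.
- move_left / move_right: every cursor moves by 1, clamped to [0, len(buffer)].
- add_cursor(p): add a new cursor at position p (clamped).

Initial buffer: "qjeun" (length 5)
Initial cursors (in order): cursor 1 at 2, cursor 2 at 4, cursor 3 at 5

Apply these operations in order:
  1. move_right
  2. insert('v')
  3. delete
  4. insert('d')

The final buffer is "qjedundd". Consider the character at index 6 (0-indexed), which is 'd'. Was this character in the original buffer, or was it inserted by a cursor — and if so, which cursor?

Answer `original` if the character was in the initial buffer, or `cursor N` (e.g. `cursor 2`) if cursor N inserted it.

Answer: cursor 2

Derivation:
After op 1 (move_right): buffer="qjeun" (len 5), cursors c1@3 c2@5 c3@5, authorship .....
After op 2 (insert('v')): buffer="qjevunvv" (len 8), cursors c1@4 c2@8 c3@8, authorship ...1..23
After op 3 (delete): buffer="qjeun" (len 5), cursors c1@3 c2@5 c3@5, authorship .....
After op 4 (insert('d')): buffer="qjedundd" (len 8), cursors c1@4 c2@8 c3@8, authorship ...1..23
Authorship (.=original, N=cursor N): . . . 1 . . 2 3
Index 6: author = 2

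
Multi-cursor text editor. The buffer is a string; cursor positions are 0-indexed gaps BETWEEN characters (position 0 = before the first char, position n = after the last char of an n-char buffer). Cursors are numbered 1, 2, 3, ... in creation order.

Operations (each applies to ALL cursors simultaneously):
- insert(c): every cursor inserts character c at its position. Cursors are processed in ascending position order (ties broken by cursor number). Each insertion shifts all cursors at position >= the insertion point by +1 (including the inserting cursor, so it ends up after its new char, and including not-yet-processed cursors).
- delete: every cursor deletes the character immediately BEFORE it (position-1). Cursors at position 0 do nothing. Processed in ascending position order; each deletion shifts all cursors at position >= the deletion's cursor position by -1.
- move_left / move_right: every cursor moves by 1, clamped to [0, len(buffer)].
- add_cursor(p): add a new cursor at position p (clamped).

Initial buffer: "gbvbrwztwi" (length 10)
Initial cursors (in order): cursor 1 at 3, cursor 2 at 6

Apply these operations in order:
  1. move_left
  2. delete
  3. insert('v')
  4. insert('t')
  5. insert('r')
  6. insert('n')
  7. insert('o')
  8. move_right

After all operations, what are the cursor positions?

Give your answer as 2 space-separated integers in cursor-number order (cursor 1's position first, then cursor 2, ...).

Answer: 7 14

Derivation:
After op 1 (move_left): buffer="gbvbrwztwi" (len 10), cursors c1@2 c2@5, authorship ..........
After op 2 (delete): buffer="gvbwztwi" (len 8), cursors c1@1 c2@3, authorship ........
After op 3 (insert('v')): buffer="gvvbvwztwi" (len 10), cursors c1@2 c2@5, authorship .1..2.....
After op 4 (insert('t')): buffer="gvtvbvtwztwi" (len 12), cursors c1@3 c2@7, authorship .11..22.....
After op 5 (insert('r')): buffer="gvtrvbvtrwztwi" (len 14), cursors c1@4 c2@9, authorship .111..222.....
After op 6 (insert('n')): buffer="gvtrnvbvtrnwztwi" (len 16), cursors c1@5 c2@11, authorship .1111..2222.....
After op 7 (insert('o')): buffer="gvtrnovbvtrnowztwi" (len 18), cursors c1@6 c2@13, authorship .11111..22222.....
After op 8 (move_right): buffer="gvtrnovbvtrnowztwi" (len 18), cursors c1@7 c2@14, authorship .11111..22222.....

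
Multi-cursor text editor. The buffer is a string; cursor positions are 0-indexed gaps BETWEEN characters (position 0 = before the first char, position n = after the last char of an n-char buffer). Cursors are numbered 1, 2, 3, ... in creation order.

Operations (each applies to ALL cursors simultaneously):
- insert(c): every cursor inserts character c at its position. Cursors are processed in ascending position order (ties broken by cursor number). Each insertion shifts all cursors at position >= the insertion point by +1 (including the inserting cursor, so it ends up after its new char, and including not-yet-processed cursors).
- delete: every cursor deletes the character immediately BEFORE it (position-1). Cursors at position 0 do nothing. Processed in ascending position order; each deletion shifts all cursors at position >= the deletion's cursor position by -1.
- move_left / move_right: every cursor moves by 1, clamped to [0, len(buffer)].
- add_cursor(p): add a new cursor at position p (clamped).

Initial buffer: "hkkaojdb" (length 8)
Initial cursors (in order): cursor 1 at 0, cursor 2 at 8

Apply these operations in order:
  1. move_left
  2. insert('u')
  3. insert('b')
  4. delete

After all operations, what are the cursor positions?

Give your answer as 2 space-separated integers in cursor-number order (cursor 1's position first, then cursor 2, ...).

Answer: 1 9

Derivation:
After op 1 (move_left): buffer="hkkaojdb" (len 8), cursors c1@0 c2@7, authorship ........
After op 2 (insert('u')): buffer="uhkkaojdub" (len 10), cursors c1@1 c2@9, authorship 1.......2.
After op 3 (insert('b')): buffer="ubhkkaojdubb" (len 12), cursors c1@2 c2@11, authorship 11.......22.
After op 4 (delete): buffer="uhkkaojdub" (len 10), cursors c1@1 c2@9, authorship 1.......2.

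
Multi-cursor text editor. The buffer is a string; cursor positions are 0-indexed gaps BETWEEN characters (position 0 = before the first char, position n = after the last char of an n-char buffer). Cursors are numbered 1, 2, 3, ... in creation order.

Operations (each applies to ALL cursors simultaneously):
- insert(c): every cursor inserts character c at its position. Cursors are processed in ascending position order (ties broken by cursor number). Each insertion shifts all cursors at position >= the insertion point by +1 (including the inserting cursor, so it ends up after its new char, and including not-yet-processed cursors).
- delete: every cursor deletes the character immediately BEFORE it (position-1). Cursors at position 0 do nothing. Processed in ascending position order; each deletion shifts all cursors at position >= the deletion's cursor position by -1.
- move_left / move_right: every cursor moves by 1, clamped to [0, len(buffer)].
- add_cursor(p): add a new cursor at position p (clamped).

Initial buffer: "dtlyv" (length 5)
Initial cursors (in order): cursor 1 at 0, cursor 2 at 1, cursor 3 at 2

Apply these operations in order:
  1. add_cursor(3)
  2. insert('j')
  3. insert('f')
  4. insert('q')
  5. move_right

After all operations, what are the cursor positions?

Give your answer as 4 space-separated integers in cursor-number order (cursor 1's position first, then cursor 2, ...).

After op 1 (add_cursor(3)): buffer="dtlyv" (len 5), cursors c1@0 c2@1 c3@2 c4@3, authorship .....
After op 2 (insert('j')): buffer="jdjtjljyv" (len 9), cursors c1@1 c2@3 c3@5 c4@7, authorship 1.2.3.4..
After op 3 (insert('f')): buffer="jfdjftjfljfyv" (len 13), cursors c1@2 c2@5 c3@8 c4@11, authorship 11.22.33.44..
After op 4 (insert('q')): buffer="jfqdjfqtjfqljfqyv" (len 17), cursors c1@3 c2@7 c3@11 c4@15, authorship 111.222.333.444..
After op 5 (move_right): buffer="jfqdjfqtjfqljfqyv" (len 17), cursors c1@4 c2@8 c3@12 c4@16, authorship 111.222.333.444..

Answer: 4 8 12 16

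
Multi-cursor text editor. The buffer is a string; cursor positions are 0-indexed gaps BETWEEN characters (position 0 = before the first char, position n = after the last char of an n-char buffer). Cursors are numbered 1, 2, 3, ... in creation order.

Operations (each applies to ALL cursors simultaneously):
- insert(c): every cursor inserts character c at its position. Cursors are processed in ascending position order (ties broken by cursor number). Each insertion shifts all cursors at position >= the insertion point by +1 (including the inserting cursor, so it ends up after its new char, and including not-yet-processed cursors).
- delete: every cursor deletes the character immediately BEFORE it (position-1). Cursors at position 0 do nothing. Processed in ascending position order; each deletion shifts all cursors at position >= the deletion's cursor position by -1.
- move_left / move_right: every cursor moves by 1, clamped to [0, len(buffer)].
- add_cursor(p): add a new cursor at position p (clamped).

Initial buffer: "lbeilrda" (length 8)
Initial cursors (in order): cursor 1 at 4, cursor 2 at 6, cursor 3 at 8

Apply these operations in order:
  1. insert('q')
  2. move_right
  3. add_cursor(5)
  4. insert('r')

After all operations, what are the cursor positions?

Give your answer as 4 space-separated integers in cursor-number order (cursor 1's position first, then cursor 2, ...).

Answer: 8 12 15 6

Derivation:
After op 1 (insert('q')): buffer="lbeiqlrqdaq" (len 11), cursors c1@5 c2@8 c3@11, authorship ....1..2..3
After op 2 (move_right): buffer="lbeiqlrqdaq" (len 11), cursors c1@6 c2@9 c3@11, authorship ....1..2..3
After op 3 (add_cursor(5)): buffer="lbeiqlrqdaq" (len 11), cursors c4@5 c1@6 c2@9 c3@11, authorship ....1..2..3
After op 4 (insert('r')): buffer="lbeiqrlrrqdraqr" (len 15), cursors c4@6 c1@8 c2@12 c3@15, authorship ....14.1.2.2.33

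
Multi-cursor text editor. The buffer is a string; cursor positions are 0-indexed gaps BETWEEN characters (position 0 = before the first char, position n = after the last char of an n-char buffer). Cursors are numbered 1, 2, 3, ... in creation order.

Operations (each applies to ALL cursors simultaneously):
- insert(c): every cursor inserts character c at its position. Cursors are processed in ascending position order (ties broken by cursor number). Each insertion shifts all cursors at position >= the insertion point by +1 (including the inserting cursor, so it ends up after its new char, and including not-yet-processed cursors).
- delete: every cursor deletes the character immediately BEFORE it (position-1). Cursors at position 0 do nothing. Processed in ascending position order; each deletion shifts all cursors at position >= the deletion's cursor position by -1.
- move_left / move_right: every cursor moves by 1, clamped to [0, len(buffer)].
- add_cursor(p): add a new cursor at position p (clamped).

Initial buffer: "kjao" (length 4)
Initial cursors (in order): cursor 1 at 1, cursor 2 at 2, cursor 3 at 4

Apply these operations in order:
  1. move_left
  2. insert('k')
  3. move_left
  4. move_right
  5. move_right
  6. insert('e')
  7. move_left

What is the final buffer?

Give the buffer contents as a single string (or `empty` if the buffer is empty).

Answer: kkekjeakoe

Derivation:
After op 1 (move_left): buffer="kjao" (len 4), cursors c1@0 c2@1 c3@3, authorship ....
After op 2 (insert('k')): buffer="kkkjako" (len 7), cursors c1@1 c2@3 c3@6, authorship 1.2..3.
After op 3 (move_left): buffer="kkkjako" (len 7), cursors c1@0 c2@2 c3@5, authorship 1.2..3.
After op 4 (move_right): buffer="kkkjako" (len 7), cursors c1@1 c2@3 c3@6, authorship 1.2..3.
After op 5 (move_right): buffer="kkkjako" (len 7), cursors c1@2 c2@4 c3@7, authorship 1.2..3.
After op 6 (insert('e')): buffer="kkekjeakoe" (len 10), cursors c1@3 c2@6 c3@10, authorship 1.12.2.3.3
After op 7 (move_left): buffer="kkekjeakoe" (len 10), cursors c1@2 c2@5 c3@9, authorship 1.12.2.3.3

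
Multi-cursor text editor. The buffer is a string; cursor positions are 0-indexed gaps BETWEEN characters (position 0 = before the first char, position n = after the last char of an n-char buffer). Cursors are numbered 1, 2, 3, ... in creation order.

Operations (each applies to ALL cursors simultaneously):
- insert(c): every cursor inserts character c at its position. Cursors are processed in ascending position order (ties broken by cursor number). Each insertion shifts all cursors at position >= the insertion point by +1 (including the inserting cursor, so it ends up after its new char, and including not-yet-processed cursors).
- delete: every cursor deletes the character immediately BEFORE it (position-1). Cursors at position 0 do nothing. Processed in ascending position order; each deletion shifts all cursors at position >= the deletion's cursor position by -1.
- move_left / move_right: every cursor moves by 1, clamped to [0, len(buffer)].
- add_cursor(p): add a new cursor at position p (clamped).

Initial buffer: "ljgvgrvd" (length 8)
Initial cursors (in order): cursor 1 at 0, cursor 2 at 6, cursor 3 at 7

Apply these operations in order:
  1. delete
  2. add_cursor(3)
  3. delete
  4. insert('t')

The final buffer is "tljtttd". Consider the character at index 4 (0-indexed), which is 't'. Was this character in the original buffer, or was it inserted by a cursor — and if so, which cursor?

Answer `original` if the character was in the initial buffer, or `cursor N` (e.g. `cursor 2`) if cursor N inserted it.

Answer: cursor 3

Derivation:
After op 1 (delete): buffer="ljgvgd" (len 6), cursors c1@0 c2@5 c3@5, authorship ......
After op 2 (add_cursor(3)): buffer="ljgvgd" (len 6), cursors c1@0 c4@3 c2@5 c3@5, authorship ......
After op 3 (delete): buffer="ljd" (len 3), cursors c1@0 c2@2 c3@2 c4@2, authorship ...
After op 4 (insert('t')): buffer="tljtttd" (len 7), cursors c1@1 c2@6 c3@6 c4@6, authorship 1..234.
Authorship (.=original, N=cursor N): 1 . . 2 3 4 .
Index 4: author = 3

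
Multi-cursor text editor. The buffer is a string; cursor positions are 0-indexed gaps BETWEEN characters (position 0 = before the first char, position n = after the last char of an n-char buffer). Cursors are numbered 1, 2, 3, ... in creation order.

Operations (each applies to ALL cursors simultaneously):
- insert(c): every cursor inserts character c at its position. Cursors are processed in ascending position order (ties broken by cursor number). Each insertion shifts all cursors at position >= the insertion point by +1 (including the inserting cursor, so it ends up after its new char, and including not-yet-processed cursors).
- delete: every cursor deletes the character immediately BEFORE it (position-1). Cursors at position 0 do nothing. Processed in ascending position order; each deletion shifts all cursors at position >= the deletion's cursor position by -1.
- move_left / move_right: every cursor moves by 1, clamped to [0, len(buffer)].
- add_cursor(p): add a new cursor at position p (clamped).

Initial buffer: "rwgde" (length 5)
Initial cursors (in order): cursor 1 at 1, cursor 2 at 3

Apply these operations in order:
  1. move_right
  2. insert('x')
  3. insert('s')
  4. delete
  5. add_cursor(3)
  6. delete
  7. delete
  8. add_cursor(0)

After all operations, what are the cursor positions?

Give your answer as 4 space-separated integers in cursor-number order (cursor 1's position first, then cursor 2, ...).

After op 1 (move_right): buffer="rwgde" (len 5), cursors c1@2 c2@4, authorship .....
After op 2 (insert('x')): buffer="rwxgdxe" (len 7), cursors c1@3 c2@6, authorship ..1..2.
After op 3 (insert('s')): buffer="rwxsgdxse" (len 9), cursors c1@4 c2@8, authorship ..11..22.
After op 4 (delete): buffer="rwxgdxe" (len 7), cursors c1@3 c2@6, authorship ..1..2.
After op 5 (add_cursor(3)): buffer="rwxgdxe" (len 7), cursors c1@3 c3@3 c2@6, authorship ..1..2.
After op 6 (delete): buffer="rgde" (len 4), cursors c1@1 c3@1 c2@3, authorship ....
After op 7 (delete): buffer="ge" (len 2), cursors c1@0 c3@0 c2@1, authorship ..
After op 8 (add_cursor(0)): buffer="ge" (len 2), cursors c1@0 c3@0 c4@0 c2@1, authorship ..

Answer: 0 1 0 0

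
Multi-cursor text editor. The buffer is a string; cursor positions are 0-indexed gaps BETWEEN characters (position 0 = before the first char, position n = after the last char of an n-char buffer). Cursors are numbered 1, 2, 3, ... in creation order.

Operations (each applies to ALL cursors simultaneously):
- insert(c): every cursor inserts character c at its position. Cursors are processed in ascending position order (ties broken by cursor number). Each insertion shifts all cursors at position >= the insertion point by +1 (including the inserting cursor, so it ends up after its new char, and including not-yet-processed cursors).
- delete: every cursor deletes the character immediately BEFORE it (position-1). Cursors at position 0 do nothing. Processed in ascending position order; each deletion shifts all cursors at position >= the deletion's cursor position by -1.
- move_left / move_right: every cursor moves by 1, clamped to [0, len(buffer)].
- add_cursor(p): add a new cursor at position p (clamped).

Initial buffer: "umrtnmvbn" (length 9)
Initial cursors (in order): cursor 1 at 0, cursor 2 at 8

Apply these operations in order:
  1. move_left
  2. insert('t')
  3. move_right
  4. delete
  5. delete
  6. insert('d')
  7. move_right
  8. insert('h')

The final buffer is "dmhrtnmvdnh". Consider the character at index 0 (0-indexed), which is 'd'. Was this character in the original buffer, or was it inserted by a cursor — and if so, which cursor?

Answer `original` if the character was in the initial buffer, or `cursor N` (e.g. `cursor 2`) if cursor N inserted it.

After op 1 (move_left): buffer="umrtnmvbn" (len 9), cursors c1@0 c2@7, authorship .........
After op 2 (insert('t')): buffer="tumrtnmvtbn" (len 11), cursors c1@1 c2@9, authorship 1.......2..
After op 3 (move_right): buffer="tumrtnmvtbn" (len 11), cursors c1@2 c2@10, authorship 1.......2..
After op 4 (delete): buffer="tmrtnmvtn" (len 9), cursors c1@1 c2@8, authorship 1......2.
After op 5 (delete): buffer="mrtnmvn" (len 7), cursors c1@0 c2@6, authorship .......
After op 6 (insert('d')): buffer="dmrtnmvdn" (len 9), cursors c1@1 c2@8, authorship 1......2.
After op 7 (move_right): buffer="dmrtnmvdn" (len 9), cursors c1@2 c2@9, authorship 1......2.
After op 8 (insert('h')): buffer="dmhrtnmvdnh" (len 11), cursors c1@3 c2@11, authorship 1.1.....2.2
Authorship (.=original, N=cursor N): 1 . 1 . . . . . 2 . 2
Index 0: author = 1

Answer: cursor 1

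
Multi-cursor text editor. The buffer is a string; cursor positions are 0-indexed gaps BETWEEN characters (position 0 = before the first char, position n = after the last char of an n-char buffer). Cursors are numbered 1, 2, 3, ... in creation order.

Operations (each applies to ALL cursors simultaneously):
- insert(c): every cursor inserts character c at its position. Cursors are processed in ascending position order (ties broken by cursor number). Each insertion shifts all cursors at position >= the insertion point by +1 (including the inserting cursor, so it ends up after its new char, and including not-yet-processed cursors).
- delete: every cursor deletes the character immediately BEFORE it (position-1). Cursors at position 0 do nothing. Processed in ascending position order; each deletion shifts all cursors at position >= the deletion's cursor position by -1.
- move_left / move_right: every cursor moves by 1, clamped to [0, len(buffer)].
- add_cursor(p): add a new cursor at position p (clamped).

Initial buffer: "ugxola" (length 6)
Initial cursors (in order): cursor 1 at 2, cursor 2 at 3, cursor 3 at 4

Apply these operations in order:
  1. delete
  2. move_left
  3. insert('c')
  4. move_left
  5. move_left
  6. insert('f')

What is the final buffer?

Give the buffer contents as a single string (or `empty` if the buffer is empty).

Answer: cfffccula

Derivation:
After op 1 (delete): buffer="ula" (len 3), cursors c1@1 c2@1 c3@1, authorship ...
After op 2 (move_left): buffer="ula" (len 3), cursors c1@0 c2@0 c3@0, authorship ...
After op 3 (insert('c')): buffer="cccula" (len 6), cursors c1@3 c2@3 c3@3, authorship 123...
After op 4 (move_left): buffer="cccula" (len 6), cursors c1@2 c2@2 c3@2, authorship 123...
After op 5 (move_left): buffer="cccula" (len 6), cursors c1@1 c2@1 c3@1, authorship 123...
After op 6 (insert('f')): buffer="cfffccula" (len 9), cursors c1@4 c2@4 c3@4, authorship 112323...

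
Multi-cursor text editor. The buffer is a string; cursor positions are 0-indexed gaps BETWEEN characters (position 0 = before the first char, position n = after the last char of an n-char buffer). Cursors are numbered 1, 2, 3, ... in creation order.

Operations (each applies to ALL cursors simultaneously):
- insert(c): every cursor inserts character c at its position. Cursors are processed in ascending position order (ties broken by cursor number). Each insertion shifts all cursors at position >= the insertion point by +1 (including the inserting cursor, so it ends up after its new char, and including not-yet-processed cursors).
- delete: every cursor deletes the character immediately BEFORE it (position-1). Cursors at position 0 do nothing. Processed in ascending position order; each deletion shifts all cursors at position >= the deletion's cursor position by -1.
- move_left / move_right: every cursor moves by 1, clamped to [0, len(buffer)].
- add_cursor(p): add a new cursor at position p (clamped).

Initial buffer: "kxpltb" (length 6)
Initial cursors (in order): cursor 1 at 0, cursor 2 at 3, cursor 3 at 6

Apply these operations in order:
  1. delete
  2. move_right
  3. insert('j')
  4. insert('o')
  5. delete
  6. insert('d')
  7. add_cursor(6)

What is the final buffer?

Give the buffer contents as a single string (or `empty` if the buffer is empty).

After op 1 (delete): buffer="kxlt" (len 4), cursors c1@0 c2@2 c3@4, authorship ....
After op 2 (move_right): buffer="kxlt" (len 4), cursors c1@1 c2@3 c3@4, authorship ....
After op 3 (insert('j')): buffer="kjxljtj" (len 7), cursors c1@2 c2@5 c3@7, authorship .1..2.3
After op 4 (insert('o')): buffer="kjoxljotjo" (len 10), cursors c1@3 c2@7 c3@10, authorship .11..22.33
After op 5 (delete): buffer="kjxljtj" (len 7), cursors c1@2 c2@5 c3@7, authorship .1..2.3
After op 6 (insert('d')): buffer="kjdxljdtjd" (len 10), cursors c1@3 c2@7 c3@10, authorship .11..22.33
After op 7 (add_cursor(6)): buffer="kjdxljdtjd" (len 10), cursors c1@3 c4@6 c2@7 c3@10, authorship .11..22.33

Answer: kjdxljdtjd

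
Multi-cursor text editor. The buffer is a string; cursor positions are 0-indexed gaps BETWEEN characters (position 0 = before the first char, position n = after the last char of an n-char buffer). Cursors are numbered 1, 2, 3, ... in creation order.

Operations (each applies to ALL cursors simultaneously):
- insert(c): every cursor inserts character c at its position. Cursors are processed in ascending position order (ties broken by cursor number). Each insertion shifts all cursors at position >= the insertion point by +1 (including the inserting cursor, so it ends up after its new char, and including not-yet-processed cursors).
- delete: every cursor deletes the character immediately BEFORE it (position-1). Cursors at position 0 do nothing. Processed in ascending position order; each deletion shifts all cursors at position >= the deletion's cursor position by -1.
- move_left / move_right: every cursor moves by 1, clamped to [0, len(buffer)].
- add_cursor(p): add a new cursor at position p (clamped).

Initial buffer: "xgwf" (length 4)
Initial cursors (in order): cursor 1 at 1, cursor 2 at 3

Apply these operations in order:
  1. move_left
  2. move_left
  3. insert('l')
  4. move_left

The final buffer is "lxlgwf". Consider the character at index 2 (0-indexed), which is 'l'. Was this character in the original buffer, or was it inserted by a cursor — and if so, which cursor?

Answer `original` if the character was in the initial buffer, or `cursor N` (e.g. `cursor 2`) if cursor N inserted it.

Answer: cursor 2

Derivation:
After op 1 (move_left): buffer="xgwf" (len 4), cursors c1@0 c2@2, authorship ....
After op 2 (move_left): buffer="xgwf" (len 4), cursors c1@0 c2@1, authorship ....
After op 3 (insert('l')): buffer="lxlgwf" (len 6), cursors c1@1 c2@3, authorship 1.2...
After op 4 (move_left): buffer="lxlgwf" (len 6), cursors c1@0 c2@2, authorship 1.2...
Authorship (.=original, N=cursor N): 1 . 2 . . .
Index 2: author = 2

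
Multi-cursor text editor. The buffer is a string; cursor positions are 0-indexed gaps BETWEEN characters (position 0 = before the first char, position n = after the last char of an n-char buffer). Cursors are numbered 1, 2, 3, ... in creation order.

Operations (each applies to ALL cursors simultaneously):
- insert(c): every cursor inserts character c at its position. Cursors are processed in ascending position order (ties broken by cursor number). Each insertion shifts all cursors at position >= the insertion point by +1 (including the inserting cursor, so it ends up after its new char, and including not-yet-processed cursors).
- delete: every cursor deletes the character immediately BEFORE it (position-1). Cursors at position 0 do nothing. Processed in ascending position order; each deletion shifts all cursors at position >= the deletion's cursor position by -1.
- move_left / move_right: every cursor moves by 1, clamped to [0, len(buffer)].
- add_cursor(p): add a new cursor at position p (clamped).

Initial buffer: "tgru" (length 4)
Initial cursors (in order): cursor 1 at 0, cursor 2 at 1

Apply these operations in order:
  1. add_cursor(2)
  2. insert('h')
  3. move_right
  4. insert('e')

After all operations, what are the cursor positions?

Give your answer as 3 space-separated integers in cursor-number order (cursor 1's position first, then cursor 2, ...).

After op 1 (add_cursor(2)): buffer="tgru" (len 4), cursors c1@0 c2@1 c3@2, authorship ....
After op 2 (insert('h')): buffer="hthghru" (len 7), cursors c1@1 c2@3 c3@5, authorship 1.2.3..
After op 3 (move_right): buffer="hthghru" (len 7), cursors c1@2 c2@4 c3@6, authorship 1.2.3..
After op 4 (insert('e')): buffer="htehgehreu" (len 10), cursors c1@3 c2@6 c3@9, authorship 1.12.23.3.

Answer: 3 6 9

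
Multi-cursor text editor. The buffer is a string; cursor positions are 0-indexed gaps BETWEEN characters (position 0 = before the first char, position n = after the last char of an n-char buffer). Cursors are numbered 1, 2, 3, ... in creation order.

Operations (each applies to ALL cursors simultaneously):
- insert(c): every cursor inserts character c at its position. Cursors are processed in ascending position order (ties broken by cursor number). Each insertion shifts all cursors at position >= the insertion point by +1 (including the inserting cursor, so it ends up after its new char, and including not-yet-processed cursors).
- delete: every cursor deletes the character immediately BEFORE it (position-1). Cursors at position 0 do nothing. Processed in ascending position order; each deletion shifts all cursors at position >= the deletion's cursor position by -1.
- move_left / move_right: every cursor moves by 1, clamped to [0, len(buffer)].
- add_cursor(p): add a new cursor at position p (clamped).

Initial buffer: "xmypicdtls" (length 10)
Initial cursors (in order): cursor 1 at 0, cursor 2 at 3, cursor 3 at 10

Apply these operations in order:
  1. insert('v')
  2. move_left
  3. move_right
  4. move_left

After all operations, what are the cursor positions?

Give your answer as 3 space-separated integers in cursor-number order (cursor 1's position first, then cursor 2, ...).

After op 1 (insert('v')): buffer="vxmyvpicdtlsv" (len 13), cursors c1@1 c2@5 c3@13, authorship 1...2.......3
After op 2 (move_left): buffer="vxmyvpicdtlsv" (len 13), cursors c1@0 c2@4 c3@12, authorship 1...2.......3
After op 3 (move_right): buffer="vxmyvpicdtlsv" (len 13), cursors c1@1 c2@5 c3@13, authorship 1...2.......3
After op 4 (move_left): buffer="vxmyvpicdtlsv" (len 13), cursors c1@0 c2@4 c3@12, authorship 1...2.......3

Answer: 0 4 12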